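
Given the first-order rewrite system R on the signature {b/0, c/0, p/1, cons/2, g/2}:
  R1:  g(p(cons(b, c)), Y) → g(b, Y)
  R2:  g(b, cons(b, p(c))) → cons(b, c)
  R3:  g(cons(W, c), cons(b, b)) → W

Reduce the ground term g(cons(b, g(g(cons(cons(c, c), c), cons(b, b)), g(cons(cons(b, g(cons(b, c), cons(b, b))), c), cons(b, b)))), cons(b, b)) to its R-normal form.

b

1. g(cons(b, g(g(cons(cons(c, c), c), cons(b, b)), g(cons(cons(b, g(cons(b, c), cons(b, b))), c), cons(b, b)))), cons(b, b))  →  g(cons(b, g(cons(c, c), g(cons(cons(b, g(cons(b, c), cons(b, b))), c), cons(b, b)))), cons(b, b))   [R3 at 1.2.1]
2. g(cons(b, g(cons(c, c), g(cons(cons(b, g(cons(b, c), cons(b, b))), c), cons(b, b)))), cons(b, b))  →  g(cons(b, g(cons(c, c), cons(b, g(cons(b, c), cons(b, b))))), cons(b, b))   [R3 at 1.2.2]
3. g(cons(b, g(cons(c, c), cons(b, g(cons(b, c), cons(b, b))))), cons(b, b))  →  g(cons(b, g(cons(c, c), cons(b, b))), cons(b, b))   [R3 at 1.2.2.2]
4. g(cons(b, g(cons(c, c), cons(b, b))), cons(b, b))  →  g(cons(b, c), cons(b, b))   [R3 at 1.2]
5. g(cons(b, c), cons(b, b))  →  b   [R3 at ε]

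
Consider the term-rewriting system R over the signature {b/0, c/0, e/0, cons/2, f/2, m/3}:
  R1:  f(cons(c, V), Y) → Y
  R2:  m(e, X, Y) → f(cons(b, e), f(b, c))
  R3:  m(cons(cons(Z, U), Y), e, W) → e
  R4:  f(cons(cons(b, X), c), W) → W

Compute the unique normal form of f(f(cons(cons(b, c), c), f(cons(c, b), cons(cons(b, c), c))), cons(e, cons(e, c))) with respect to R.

1. f(f(cons(cons(b, c), c), f(cons(c, b), cons(cons(b, c), c))), cons(e, cons(e, c)))  →  f(f(cons(c, b), cons(cons(b, c), c)), cons(e, cons(e, c)))   [R4 at 1]
2. f(f(cons(c, b), cons(cons(b, c), c)), cons(e, cons(e, c)))  →  f(cons(cons(b, c), c), cons(e, cons(e, c)))   [R1 at 1]
3. f(cons(cons(b, c), c), cons(e, cons(e, c)))  →  cons(e, cons(e, c))   [R4 at ε]

cons(e, cons(e, c))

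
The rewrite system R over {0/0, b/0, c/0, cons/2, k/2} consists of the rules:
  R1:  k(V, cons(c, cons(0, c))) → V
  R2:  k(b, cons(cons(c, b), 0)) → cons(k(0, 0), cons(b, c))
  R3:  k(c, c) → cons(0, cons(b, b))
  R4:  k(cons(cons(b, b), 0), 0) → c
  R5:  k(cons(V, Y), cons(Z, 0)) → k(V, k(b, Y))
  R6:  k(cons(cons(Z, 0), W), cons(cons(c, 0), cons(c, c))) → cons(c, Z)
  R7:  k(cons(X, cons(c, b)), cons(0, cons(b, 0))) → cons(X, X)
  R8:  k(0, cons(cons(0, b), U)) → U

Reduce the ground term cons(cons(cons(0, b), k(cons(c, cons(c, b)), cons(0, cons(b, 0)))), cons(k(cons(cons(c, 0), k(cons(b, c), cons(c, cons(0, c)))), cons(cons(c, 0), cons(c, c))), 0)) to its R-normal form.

cons(cons(cons(0, b), cons(c, c)), cons(cons(c, c), 0))

1. cons(cons(cons(0, b), k(cons(c, cons(c, b)), cons(0, cons(b, 0)))), cons(k(cons(cons(c, 0), k(cons(b, c), cons(c, cons(0, c)))), cons(cons(c, 0), cons(c, c))), 0))  →  cons(cons(cons(0, b), cons(c, c)), cons(k(cons(cons(c, 0), k(cons(b, c), cons(c, cons(0, c)))), cons(cons(c, 0), cons(c, c))), 0))   [R7 at 1.2]
2. cons(cons(cons(0, b), cons(c, c)), cons(k(cons(cons(c, 0), k(cons(b, c), cons(c, cons(0, c)))), cons(cons(c, 0), cons(c, c))), 0))  →  cons(cons(cons(0, b), cons(c, c)), cons(cons(c, c), 0))   [R6 at 2.1]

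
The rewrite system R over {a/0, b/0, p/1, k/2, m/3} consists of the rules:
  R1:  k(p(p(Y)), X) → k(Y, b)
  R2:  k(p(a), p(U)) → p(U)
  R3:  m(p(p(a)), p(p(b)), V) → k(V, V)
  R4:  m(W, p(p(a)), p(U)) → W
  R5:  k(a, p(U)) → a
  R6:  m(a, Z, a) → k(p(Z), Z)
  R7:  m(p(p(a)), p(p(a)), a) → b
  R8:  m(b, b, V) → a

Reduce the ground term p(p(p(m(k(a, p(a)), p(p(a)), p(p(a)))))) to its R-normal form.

p(p(p(a)))

1. p(p(p(m(k(a, p(a)), p(p(a)), p(p(a))))))  →  p(p(p(k(a, p(a)))))   [R4 at 1.1.1]
2. p(p(p(k(a, p(a)))))  →  p(p(p(a)))   [R5 at 1.1.1]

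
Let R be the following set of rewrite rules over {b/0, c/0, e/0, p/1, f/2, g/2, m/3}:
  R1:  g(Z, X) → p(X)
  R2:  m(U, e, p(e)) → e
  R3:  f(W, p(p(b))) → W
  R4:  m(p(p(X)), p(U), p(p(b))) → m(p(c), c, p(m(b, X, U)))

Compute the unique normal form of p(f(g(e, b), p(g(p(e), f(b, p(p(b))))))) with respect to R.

p(p(b))

1. p(f(g(e, b), p(g(p(e), f(b, p(p(b)))))))  →  p(f(p(b), p(g(p(e), f(b, p(p(b)))))))   [R1 at 1.1]
2. p(f(p(b), p(g(p(e), f(b, p(p(b)))))))  →  p(f(p(b), p(p(f(b, p(p(b)))))))   [R1 at 1.2.1]
3. p(f(p(b), p(p(f(b, p(p(b)))))))  →  p(f(p(b), p(p(b))))   [R3 at 1.2.1.1]
4. p(f(p(b), p(p(b))))  →  p(p(b))   [R3 at 1]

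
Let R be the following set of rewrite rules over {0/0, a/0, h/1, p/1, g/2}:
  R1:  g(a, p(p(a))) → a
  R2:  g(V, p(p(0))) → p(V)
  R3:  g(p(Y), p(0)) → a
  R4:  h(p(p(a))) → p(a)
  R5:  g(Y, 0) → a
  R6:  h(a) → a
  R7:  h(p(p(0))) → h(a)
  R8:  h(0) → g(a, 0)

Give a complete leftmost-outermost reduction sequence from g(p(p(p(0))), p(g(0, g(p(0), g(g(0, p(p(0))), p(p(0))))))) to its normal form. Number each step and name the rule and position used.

p(p(p(p(0))))

1. g(p(p(p(0))), p(g(0, g(p(0), g(g(0, p(p(0))), p(p(0)))))))  →  g(p(p(p(0))), p(g(0, g(p(0), p(g(0, p(p(0))))))))   [R2 at 2.1.2.2]
2. g(p(p(p(0))), p(g(0, g(p(0), p(g(0, p(p(0))))))))  →  g(p(p(p(0))), p(g(0, g(p(0), p(p(0))))))   [R2 at 2.1.2.2.1]
3. g(p(p(p(0))), p(g(0, g(p(0), p(p(0))))))  →  g(p(p(p(0))), p(g(0, p(p(0)))))   [R2 at 2.1.2]
4. g(p(p(p(0))), p(g(0, p(p(0)))))  →  g(p(p(p(0))), p(p(0)))   [R2 at 2.1]
5. g(p(p(p(0))), p(p(0)))  →  p(p(p(p(0))))   [R2 at ε]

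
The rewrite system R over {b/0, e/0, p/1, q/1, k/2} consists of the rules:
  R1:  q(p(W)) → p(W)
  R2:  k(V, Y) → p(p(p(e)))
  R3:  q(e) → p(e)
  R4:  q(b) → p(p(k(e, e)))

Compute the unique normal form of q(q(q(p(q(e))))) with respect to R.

1. q(q(q(p(q(e)))))  →  q(q(p(q(e))))   [R1 at 1.1]
2. q(q(p(q(e))))  →  q(p(q(e)))   [R1 at 1]
3. q(p(q(e)))  →  p(q(e))   [R1 at ε]
4. p(q(e))  →  p(p(e))   [R3 at 1]

p(p(e))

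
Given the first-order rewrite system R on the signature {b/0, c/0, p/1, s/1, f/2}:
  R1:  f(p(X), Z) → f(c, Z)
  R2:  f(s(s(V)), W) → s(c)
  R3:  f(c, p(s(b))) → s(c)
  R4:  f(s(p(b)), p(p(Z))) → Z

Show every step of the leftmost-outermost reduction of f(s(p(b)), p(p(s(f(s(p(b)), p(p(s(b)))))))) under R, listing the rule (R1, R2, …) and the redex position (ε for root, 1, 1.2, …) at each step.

1. f(s(p(b)), p(p(s(f(s(p(b)), p(p(s(b))))))))  →  s(f(s(p(b)), p(p(s(b)))))   [R4 at ε]
2. s(f(s(p(b)), p(p(s(b)))))  →  s(s(b))   [R4 at 1]

s(s(b))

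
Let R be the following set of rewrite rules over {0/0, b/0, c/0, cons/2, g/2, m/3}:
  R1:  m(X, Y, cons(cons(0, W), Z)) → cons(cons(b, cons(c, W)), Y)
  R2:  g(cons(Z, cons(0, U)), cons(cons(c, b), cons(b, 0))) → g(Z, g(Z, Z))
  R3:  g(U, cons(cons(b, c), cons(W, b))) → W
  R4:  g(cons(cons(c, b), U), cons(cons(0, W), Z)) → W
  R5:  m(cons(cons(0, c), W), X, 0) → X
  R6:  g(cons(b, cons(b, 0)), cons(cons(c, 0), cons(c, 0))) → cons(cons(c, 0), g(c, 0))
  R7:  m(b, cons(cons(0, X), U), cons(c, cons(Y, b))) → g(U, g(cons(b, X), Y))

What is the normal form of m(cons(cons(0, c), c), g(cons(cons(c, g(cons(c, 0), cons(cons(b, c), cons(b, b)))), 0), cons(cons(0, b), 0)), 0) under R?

b

1. m(cons(cons(0, c), c), g(cons(cons(c, g(cons(c, 0), cons(cons(b, c), cons(b, b)))), 0), cons(cons(0, b), 0)), 0)  →  g(cons(cons(c, g(cons(c, 0), cons(cons(b, c), cons(b, b)))), 0), cons(cons(0, b), 0))   [R5 at ε]
2. g(cons(cons(c, g(cons(c, 0), cons(cons(b, c), cons(b, b)))), 0), cons(cons(0, b), 0))  →  g(cons(cons(c, b), 0), cons(cons(0, b), 0))   [R3 at 1.1.2]
3. g(cons(cons(c, b), 0), cons(cons(0, b), 0))  →  b   [R4 at ε]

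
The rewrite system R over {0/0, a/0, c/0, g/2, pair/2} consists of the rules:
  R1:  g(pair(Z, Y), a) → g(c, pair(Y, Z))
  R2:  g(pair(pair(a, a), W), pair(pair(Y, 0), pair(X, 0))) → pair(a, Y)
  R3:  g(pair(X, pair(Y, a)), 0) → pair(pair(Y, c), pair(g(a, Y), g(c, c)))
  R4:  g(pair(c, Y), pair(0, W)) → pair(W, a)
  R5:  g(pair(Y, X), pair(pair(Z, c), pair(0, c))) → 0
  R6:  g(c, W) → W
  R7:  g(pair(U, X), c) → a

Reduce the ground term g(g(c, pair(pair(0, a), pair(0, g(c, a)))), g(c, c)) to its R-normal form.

a

1. g(g(c, pair(pair(0, a), pair(0, g(c, a)))), g(c, c))  →  g(pair(pair(0, a), pair(0, g(c, a))), g(c, c))   [R6 at 1]
2. g(pair(pair(0, a), pair(0, g(c, a))), g(c, c))  →  g(pair(pair(0, a), pair(0, a)), g(c, c))   [R6 at 1.2.2]
3. g(pair(pair(0, a), pair(0, a)), g(c, c))  →  g(pair(pair(0, a), pair(0, a)), c)   [R6 at 2]
4. g(pair(pair(0, a), pair(0, a)), c)  →  a   [R7 at ε]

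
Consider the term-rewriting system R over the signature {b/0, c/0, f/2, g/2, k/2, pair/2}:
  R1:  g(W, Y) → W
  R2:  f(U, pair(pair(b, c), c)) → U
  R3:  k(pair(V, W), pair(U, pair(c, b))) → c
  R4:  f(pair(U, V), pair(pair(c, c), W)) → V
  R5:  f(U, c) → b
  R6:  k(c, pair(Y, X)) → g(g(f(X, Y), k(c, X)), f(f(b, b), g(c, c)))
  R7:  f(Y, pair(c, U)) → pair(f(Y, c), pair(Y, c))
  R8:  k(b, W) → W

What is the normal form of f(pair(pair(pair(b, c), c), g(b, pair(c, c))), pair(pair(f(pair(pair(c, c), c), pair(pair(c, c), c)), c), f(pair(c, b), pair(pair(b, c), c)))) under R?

b

1. f(pair(pair(pair(b, c), c), g(b, pair(c, c))), pair(pair(f(pair(pair(c, c), c), pair(pair(c, c), c)), c), f(pair(c, b), pair(pair(b, c), c))))  →  f(pair(pair(pair(b, c), c), b), pair(pair(f(pair(pair(c, c), c), pair(pair(c, c), c)), c), f(pair(c, b), pair(pair(b, c), c))))   [R1 at 1.2]
2. f(pair(pair(pair(b, c), c), b), pair(pair(f(pair(pair(c, c), c), pair(pair(c, c), c)), c), f(pair(c, b), pair(pair(b, c), c))))  →  f(pair(pair(pair(b, c), c), b), pair(pair(c, c), f(pair(c, b), pair(pair(b, c), c))))   [R4 at 2.1.1]
3. f(pair(pair(pair(b, c), c), b), pair(pair(c, c), f(pair(c, b), pair(pair(b, c), c))))  →  b   [R4 at ε]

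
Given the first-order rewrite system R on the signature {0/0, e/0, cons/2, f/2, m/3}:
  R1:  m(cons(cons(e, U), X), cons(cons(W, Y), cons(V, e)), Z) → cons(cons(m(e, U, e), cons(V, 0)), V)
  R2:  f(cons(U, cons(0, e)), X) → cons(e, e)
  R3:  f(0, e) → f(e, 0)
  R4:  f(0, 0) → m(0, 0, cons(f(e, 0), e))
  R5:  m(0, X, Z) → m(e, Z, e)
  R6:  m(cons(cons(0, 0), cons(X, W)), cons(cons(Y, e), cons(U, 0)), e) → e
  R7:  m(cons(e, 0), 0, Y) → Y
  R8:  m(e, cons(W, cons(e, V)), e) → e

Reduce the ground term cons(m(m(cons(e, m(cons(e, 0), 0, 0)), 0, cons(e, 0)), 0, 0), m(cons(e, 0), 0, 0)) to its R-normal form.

cons(0, 0)

1. cons(m(m(cons(e, m(cons(e, 0), 0, 0)), 0, cons(e, 0)), 0, 0), m(cons(e, 0), 0, 0))  →  cons(m(m(cons(e, 0), 0, cons(e, 0)), 0, 0), m(cons(e, 0), 0, 0))   [R7 at 1.1.1.2]
2. cons(m(m(cons(e, 0), 0, cons(e, 0)), 0, 0), m(cons(e, 0), 0, 0))  →  cons(m(cons(e, 0), 0, 0), m(cons(e, 0), 0, 0))   [R7 at 1.1]
3. cons(m(cons(e, 0), 0, 0), m(cons(e, 0), 0, 0))  →  cons(0, m(cons(e, 0), 0, 0))   [R7 at 1]
4. cons(0, m(cons(e, 0), 0, 0))  →  cons(0, 0)   [R7 at 2]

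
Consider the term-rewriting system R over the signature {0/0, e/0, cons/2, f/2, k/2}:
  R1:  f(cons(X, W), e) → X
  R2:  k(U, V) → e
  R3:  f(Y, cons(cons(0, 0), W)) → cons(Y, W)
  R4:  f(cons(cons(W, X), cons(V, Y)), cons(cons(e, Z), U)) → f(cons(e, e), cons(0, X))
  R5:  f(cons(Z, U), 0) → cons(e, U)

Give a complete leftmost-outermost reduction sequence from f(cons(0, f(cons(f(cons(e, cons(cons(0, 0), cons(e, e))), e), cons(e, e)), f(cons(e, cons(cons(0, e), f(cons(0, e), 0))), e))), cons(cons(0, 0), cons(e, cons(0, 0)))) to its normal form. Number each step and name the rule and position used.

1. f(cons(0, f(cons(f(cons(e, cons(cons(0, 0), cons(e, e))), e), cons(e, e)), f(cons(e, cons(cons(0, e), f(cons(0, e), 0))), e))), cons(cons(0, 0), cons(e, cons(0, 0))))  →  cons(cons(0, f(cons(f(cons(e, cons(cons(0, 0), cons(e, e))), e), cons(e, e)), f(cons(e, cons(cons(0, e), f(cons(0, e), 0))), e))), cons(e, cons(0, 0)))   [R3 at ε]
2. cons(cons(0, f(cons(f(cons(e, cons(cons(0, 0), cons(e, e))), e), cons(e, e)), f(cons(e, cons(cons(0, e), f(cons(0, e), 0))), e))), cons(e, cons(0, 0)))  →  cons(cons(0, f(cons(e, cons(e, e)), f(cons(e, cons(cons(0, e), f(cons(0, e), 0))), e))), cons(e, cons(0, 0)))   [R1 at 1.2.1.1]
3. cons(cons(0, f(cons(e, cons(e, e)), f(cons(e, cons(cons(0, e), f(cons(0, e), 0))), e))), cons(e, cons(0, 0)))  →  cons(cons(0, f(cons(e, cons(e, e)), e)), cons(e, cons(0, 0)))   [R1 at 1.2.2]
4. cons(cons(0, f(cons(e, cons(e, e)), e)), cons(e, cons(0, 0)))  →  cons(cons(0, e), cons(e, cons(0, 0)))   [R1 at 1.2]

cons(cons(0, e), cons(e, cons(0, 0)))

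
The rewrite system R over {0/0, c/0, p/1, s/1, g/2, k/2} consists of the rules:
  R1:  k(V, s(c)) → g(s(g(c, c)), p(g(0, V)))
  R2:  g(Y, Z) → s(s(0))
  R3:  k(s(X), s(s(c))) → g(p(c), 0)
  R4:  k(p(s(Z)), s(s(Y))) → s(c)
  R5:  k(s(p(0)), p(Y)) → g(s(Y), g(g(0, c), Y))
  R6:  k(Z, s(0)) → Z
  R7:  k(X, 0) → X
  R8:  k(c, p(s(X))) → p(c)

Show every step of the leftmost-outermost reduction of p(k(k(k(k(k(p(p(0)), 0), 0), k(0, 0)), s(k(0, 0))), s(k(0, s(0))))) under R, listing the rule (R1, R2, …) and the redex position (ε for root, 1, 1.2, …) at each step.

p(p(p(0)))

1. p(k(k(k(k(k(p(p(0)), 0), 0), k(0, 0)), s(k(0, 0))), s(k(0, s(0)))))  →  p(k(k(k(k(p(p(0)), 0), k(0, 0)), s(k(0, 0))), s(k(0, s(0)))))   [R7 at 1.1.1.1]
2. p(k(k(k(k(p(p(0)), 0), k(0, 0)), s(k(0, 0))), s(k(0, s(0)))))  →  p(k(k(k(p(p(0)), k(0, 0)), s(k(0, 0))), s(k(0, s(0)))))   [R7 at 1.1.1.1]
3. p(k(k(k(p(p(0)), k(0, 0)), s(k(0, 0))), s(k(0, s(0)))))  →  p(k(k(k(p(p(0)), 0), s(k(0, 0))), s(k(0, s(0)))))   [R7 at 1.1.1.2]
4. p(k(k(k(p(p(0)), 0), s(k(0, 0))), s(k(0, s(0)))))  →  p(k(k(p(p(0)), s(k(0, 0))), s(k(0, s(0)))))   [R7 at 1.1.1]
5. p(k(k(p(p(0)), s(k(0, 0))), s(k(0, s(0)))))  →  p(k(k(p(p(0)), s(0)), s(k(0, s(0)))))   [R7 at 1.1.2.1]
6. p(k(k(p(p(0)), s(0)), s(k(0, s(0)))))  →  p(k(p(p(0)), s(k(0, s(0)))))   [R6 at 1.1]
7. p(k(p(p(0)), s(k(0, s(0)))))  →  p(k(p(p(0)), s(0)))   [R6 at 1.2.1]
8. p(k(p(p(0)), s(0)))  →  p(p(p(0)))   [R6 at 1]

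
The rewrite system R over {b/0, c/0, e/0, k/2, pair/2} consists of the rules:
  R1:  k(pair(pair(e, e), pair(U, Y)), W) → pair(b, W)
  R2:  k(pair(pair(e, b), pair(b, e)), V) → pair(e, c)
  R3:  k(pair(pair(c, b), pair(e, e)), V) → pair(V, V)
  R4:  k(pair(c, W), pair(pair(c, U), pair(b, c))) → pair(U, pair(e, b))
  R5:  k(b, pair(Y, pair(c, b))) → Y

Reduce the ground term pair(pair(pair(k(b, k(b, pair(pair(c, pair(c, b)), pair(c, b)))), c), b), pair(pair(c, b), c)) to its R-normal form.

pair(pair(pair(c, c), b), pair(pair(c, b), c))

1. pair(pair(pair(k(b, k(b, pair(pair(c, pair(c, b)), pair(c, b)))), c), b), pair(pair(c, b), c))  →  pair(pair(pair(k(b, pair(c, pair(c, b))), c), b), pair(pair(c, b), c))   [R5 at 1.1.1.2]
2. pair(pair(pair(k(b, pair(c, pair(c, b))), c), b), pair(pair(c, b), c))  →  pair(pair(pair(c, c), b), pair(pair(c, b), c))   [R5 at 1.1.1]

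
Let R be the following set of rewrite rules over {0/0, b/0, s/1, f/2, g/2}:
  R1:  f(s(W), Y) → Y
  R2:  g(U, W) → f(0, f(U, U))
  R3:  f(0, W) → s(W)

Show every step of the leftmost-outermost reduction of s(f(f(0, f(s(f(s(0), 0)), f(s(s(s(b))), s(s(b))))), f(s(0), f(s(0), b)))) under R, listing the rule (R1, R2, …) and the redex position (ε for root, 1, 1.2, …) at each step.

s(b)

1. s(f(f(0, f(s(f(s(0), 0)), f(s(s(s(b))), s(s(b))))), f(s(0), f(s(0), b))))  →  s(f(s(f(s(f(s(0), 0)), f(s(s(s(b))), s(s(b))))), f(s(0), f(s(0), b))))   [R3 at 1.1]
2. s(f(s(f(s(f(s(0), 0)), f(s(s(s(b))), s(s(b))))), f(s(0), f(s(0), b))))  →  s(f(s(0), f(s(0), b)))   [R1 at 1]
3. s(f(s(0), f(s(0), b)))  →  s(f(s(0), b))   [R1 at 1]
4. s(f(s(0), b))  →  s(b)   [R1 at 1]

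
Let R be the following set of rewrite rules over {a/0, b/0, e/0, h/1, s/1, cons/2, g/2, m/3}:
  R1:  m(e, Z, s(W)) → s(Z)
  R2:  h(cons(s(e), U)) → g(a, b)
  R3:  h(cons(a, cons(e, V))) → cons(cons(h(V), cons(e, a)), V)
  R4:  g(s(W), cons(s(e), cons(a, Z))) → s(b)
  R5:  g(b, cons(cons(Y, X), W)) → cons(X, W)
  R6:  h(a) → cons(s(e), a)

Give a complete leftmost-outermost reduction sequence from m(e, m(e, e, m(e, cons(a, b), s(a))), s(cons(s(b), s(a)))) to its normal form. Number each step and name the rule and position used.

s(s(e))

1. m(e, m(e, e, m(e, cons(a, b), s(a))), s(cons(s(b), s(a))))  →  s(m(e, e, m(e, cons(a, b), s(a))))   [R1 at ε]
2. s(m(e, e, m(e, cons(a, b), s(a))))  →  s(m(e, e, s(cons(a, b))))   [R1 at 1.3]
3. s(m(e, e, s(cons(a, b))))  →  s(s(e))   [R1 at 1]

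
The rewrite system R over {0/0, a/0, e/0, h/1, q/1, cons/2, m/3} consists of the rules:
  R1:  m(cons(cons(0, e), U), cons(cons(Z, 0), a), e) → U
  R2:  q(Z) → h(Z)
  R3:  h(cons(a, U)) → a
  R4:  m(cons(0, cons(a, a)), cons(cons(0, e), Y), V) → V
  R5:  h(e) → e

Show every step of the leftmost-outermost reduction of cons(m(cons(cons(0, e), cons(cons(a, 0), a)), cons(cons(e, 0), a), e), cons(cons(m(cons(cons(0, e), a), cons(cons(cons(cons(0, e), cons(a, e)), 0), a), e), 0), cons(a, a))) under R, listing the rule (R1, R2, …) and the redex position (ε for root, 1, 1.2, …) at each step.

cons(cons(cons(a, 0), a), cons(cons(a, 0), cons(a, a)))

1. cons(m(cons(cons(0, e), cons(cons(a, 0), a)), cons(cons(e, 0), a), e), cons(cons(m(cons(cons(0, e), a), cons(cons(cons(cons(0, e), cons(a, e)), 0), a), e), 0), cons(a, a)))  →  cons(cons(cons(a, 0), a), cons(cons(m(cons(cons(0, e), a), cons(cons(cons(cons(0, e), cons(a, e)), 0), a), e), 0), cons(a, a)))   [R1 at 1]
2. cons(cons(cons(a, 0), a), cons(cons(m(cons(cons(0, e), a), cons(cons(cons(cons(0, e), cons(a, e)), 0), a), e), 0), cons(a, a)))  →  cons(cons(cons(a, 0), a), cons(cons(a, 0), cons(a, a)))   [R1 at 2.1.1]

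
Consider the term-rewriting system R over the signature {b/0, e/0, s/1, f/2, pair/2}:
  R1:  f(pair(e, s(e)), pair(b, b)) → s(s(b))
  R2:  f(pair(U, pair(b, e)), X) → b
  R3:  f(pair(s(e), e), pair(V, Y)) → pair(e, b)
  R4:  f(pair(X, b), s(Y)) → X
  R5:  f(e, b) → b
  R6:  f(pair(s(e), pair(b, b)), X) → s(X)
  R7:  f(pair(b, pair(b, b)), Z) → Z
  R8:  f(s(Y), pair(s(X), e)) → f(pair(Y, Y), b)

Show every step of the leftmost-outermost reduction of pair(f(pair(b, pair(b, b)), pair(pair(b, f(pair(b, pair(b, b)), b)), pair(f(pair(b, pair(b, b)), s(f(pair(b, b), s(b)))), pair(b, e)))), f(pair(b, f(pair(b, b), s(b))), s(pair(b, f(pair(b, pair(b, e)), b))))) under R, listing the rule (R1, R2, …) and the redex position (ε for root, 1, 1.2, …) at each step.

1. pair(f(pair(b, pair(b, b)), pair(pair(b, f(pair(b, pair(b, b)), b)), pair(f(pair(b, pair(b, b)), s(f(pair(b, b), s(b)))), pair(b, e)))), f(pair(b, f(pair(b, b), s(b))), s(pair(b, f(pair(b, pair(b, e)), b)))))  →  pair(pair(pair(b, f(pair(b, pair(b, b)), b)), pair(f(pair(b, pair(b, b)), s(f(pair(b, b), s(b)))), pair(b, e))), f(pair(b, f(pair(b, b), s(b))), s(pair(b, f(pair(b, pair(b, e)), b)))))   [R7 at 1]
2. pair(pair(pair(b, f(pair(b, pair(b, b)), b)), pair(f(pair(b, pair(b, b)), s(f(pair(b, b), s(b)))), pair(b, e))), f(pair(b, f(pair(b, b), s(b))), s(pair(b, f(pair(b, pair(b, e)), b)))))  →  pair(pair(pair(b, b), pair(f(pair(b, pair(b, b)), s(f(pair(b, b), s(b)))), pair(b, e))), f(pair(b, f(pair(b, b), s(b))), s(pair(b, f(pair(b, pair(b, e)), b)))))   [R7 at 1.1.2]
3. pair(pair(pair(b, b), pair(f(pair(b, pair(b, b)), s(f(pair(b, b), s(b)))), pair(b, e))), f(pair(b, f(pair(b, b), s(b))), s(pair(b, f(pair(b, pair(b, e)), b)))))  →  pair(pair(pair(b, b), pair(s(f(pair(b, b), s(b))), pair(b, e))), f(pair(b, f(pair(b, b), s(b))), s(pair(b, f(pair(b, pair(b, e)), b)))))   [R7 at 1.2.1]
4. pair(pair(pair(b, b), pair(s(f(pair(b, b), s(b))), pair(b, e))), f(pair(b, f(pair(b, b), s(b))), s(pair(b, f(pair(b, pair(b, e)), b)))))  →  pair(pair(pair(b, b), pair(s(b), pair(b, e))), f(pair(b, f(pair(b, b), s(b))), s(pair(b, f(pair(b, pair(b, e)), b)))))   [R4 at 1.2.1.1]
5. pair(pair(pair(b, b), pair(s(b), pair(b, e))), f(pair(b, f(pair(b, b), s(b))), s(pair(b, f(pair(b, pair(b, e)), b)))))  →  pair(pair(pair(b, b), pair(s(b), pair(b, e))), f(pair(b, b), s(pair(b, f(pair(b, pair(b, e)), b)))))   [R4 at 2.1.2]
6. pair(pair(pair(b, b), pair(s(b), pair(b, e))), f(pair(b, b), s(pair(b, f(pair(b, pair(b, e)), b)))))  →  pair(pair(pair(b, b), pair(s(b), pair(b, e))), b)   [R4 at 2]

pair(pair(pair(b, b), pair(s(b), pair(b, e))), b)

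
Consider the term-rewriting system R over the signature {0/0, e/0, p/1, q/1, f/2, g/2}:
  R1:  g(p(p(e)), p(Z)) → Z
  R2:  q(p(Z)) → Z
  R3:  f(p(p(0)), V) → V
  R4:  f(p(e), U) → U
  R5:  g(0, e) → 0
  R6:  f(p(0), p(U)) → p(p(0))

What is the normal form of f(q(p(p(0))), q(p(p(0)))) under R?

1. f(q(p(p(0))), q(p(p(0))))  →  f(p(0), q(p(p(0))))   [R2 at 1]
2. f(p(0), q(p(p(0))))  →  f(p(0), p(0))   [R2 at 2]
3. f(p(0), p(0))  →  p(p(0))   [R6 at ε]

p(p(0))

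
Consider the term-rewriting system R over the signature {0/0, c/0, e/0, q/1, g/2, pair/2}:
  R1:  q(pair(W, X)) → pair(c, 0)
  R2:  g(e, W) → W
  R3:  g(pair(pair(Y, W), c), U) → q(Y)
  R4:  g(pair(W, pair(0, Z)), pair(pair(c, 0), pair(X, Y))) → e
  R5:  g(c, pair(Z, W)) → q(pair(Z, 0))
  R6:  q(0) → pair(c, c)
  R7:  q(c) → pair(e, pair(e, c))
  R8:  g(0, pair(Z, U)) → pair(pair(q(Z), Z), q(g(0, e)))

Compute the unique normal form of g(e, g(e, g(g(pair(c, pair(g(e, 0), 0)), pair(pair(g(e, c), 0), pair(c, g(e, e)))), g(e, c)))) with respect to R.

1. g(e, g(e, g(g(pair(c, pair(g(e, 0), 0)), pair(pair(g(e, c), 0), pair(c, g(e, e)))), g(e, c))))  →  g(e, g(g(pair(c, pair(g(e, 0), 0)), pair(pair(g(e, c), 0), pair(c, g(e, e)))), g(e, c)))   [R2 at ε]
2. g(e, g(g(pair(c, pair(g(e, 0), 0)), pair(pair(g(e, c), 0), pair(c, g(e, e)))), g(e, c)))  →  g(g(pair(c, pair(g(e, 0), 0)), pair(pair(g(e, c), 0), pair(c, g(e, e)))), g(e, c))   [R2 at ε]
3. g(g(pair(c, pair(g(e, 0), 0)), pair(pair(g(e, c), 0), pair(c, g(e, e)))), g(e, c))  →  g(g(pair(c, pair(0, 0)), pair(pair(g(e, c), 0), pair(c, g(e, e)))), g(e, c))   [R2 at 1.1.2.1]
4. g(g(pair(c, pair(0, 0)), pair(pair(g(e, c), 0), pair(c, g(e, e)))), g(e, c))  →  g(g(pair(c, pair(0, 0)), pair(pair(c, 0), pair(c, g(e, e)))), g(e, c))   [R2 at 1.2.1.1]
5. g(g(pair(c, pair(0, 0)), pair(pair(c, 0), pair(c, g(e, e)))), g(e, c))  →  g(e, g(e, c))   [R4 at 1]
6. g(e, g(e, c))  →  g(e, c)   [R2 at ε]
7. g(e, c)  →  c   [R2 at ε]

c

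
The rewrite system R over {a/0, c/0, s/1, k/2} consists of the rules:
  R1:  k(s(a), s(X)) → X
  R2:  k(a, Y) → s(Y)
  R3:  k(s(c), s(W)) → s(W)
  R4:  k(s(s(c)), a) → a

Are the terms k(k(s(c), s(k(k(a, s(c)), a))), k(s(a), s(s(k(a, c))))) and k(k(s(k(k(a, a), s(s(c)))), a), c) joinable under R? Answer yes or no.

Reduce t₁ = k(k(s(c), s(k(k(a, s(c)), a))), k(s(a), s(s(k(a, c))))):
1. k(k(s(c), s(k(k(a, s(c)), a))), k(s(a), s(s(k(a, c)))))  →  k(s(k(k(a, s(c)), a)), k(s(a), s(s(k(a, c)))))   [R3 at 1]
2. k(s(k(k(a, s(c)), a)), k(s(a), s(s(k(a, c)))))  →  k(s(k(s(s(c)), a)), k(s(a), s(s(k(a, c)))))   [R2 at 1.1.1]
3. k(s(k(s(s(c)), a)), k(s(a), s(s(k(a, c)))))  →  k(s(a), k(s(a), s(s(k(a, c)))))   [R4 at 1.1]
4. k(s(a), k(s(a), s(s(k(a, c)))))  →  k(s(a), s(k(a, c)))   [R1 at 2]
5. k(s(a), s(k(a, c)))  →  k(a, c)   [R1 at ε]
6. k(a, c)  →  s(c)   [R2 at ε]

Reduce t₂ = k(k(s(k(k(a, a), s(s(c)))), a), c):
1. k(k(s(k(k(a, a), s(s(c)))), a), c)  →  k(k(s(k(s(a), s(s(c)))), a), c)   [R2 at 1.1.1.1]
2. k(k(s(k(s(a), s(s(c)))), a), c)  →  k(k(s(s(c)), a), c)   [R1 at 1.1.1]
3. k(k(s(s(c)), a), c)  →  k(a, c)   [R4 at 1]
4. k(a, c)  →  s(c)   [R2 at ε]

yes — NF(t₁) = s(c), NF(t₂) = s(c)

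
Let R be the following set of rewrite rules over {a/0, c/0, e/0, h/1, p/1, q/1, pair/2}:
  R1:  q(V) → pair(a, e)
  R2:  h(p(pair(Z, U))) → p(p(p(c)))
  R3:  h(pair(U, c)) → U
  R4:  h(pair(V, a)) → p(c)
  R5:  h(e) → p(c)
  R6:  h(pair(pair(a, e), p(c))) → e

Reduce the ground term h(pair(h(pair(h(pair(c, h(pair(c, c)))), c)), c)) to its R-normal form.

c

1. h(pair(h(pair(h(pair(c, h(pair(c, c)))), c)), c))  →  h(pair(h(pair(c, h(pair(c, c)))), c))   [R3 at ε]
2. h(pair(h(pair(c, h(pair(c, c)))), c))  →  h(pair(c, h(pair(c, c))))   [R3 at ε]
3. h(pair(c, h(pair(c, c))))  →  h(pair(c, c))   [R3 at 1.2]
4. h(pair(c, c))  →  c   [R3 at ε]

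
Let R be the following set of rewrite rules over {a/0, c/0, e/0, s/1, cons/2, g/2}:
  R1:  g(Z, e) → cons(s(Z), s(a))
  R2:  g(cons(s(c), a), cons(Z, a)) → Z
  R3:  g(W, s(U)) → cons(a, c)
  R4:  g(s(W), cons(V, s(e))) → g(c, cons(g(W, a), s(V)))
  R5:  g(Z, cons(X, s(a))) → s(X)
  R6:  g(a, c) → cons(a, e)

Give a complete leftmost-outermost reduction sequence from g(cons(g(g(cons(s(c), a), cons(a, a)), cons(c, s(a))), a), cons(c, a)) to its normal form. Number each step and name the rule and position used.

c

1. g(cons(g(g(cons(s(c), a), cons(a, a)), cons(c, s(a))), a), cons(c, a))  →  g(cons(s(c), a), cons(c, a))   [R5 at 1.1]
2. g(cons(s(c), a), cons(c, a))  →  c   [R2 at ε]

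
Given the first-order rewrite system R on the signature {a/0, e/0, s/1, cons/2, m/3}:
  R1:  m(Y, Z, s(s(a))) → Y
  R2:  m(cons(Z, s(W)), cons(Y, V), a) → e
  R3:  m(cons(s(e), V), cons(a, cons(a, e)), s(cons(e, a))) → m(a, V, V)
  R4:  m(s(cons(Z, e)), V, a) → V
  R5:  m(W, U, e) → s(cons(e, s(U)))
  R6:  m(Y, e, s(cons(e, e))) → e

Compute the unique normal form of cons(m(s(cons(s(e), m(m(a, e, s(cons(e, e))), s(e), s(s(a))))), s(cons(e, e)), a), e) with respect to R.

cons(s(cons(e, e)), e)

1. cons(m(s(cons(s(e), m(m(a, e, s(cons(e, e))), s(e), s(s(a))))), s(cons(e, e)), a), e)  →  cons(m(s(cons(s(e), m(a, e, s(cons(e, e))))), s(cons(e, e)), a), e)   [R1 at 1.1.1.2]
2. cons(m(s(cons(s(e), m(a, e, s(cons(e, e))))), s(cons(e, e)), a), e)  →  cons(m(s(cons(s(e), e)), s(cons(e, e)), a), e)   [R6 at 1.1.1.2]
3. cons(m(s(cons(s(e), e)), s(cons(e, e)), a), e)  →  cons(s(cons(e, e)), e)   [R4 at 1]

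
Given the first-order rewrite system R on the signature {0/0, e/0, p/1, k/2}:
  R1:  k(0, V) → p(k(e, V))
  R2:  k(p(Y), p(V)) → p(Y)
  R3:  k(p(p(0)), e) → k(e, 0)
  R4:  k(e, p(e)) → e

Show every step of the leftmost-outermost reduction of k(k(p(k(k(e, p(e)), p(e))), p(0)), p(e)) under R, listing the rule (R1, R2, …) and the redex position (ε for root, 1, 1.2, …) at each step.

1. k(k(p(k(k(e, p(e)), p(e))), p(0)), p(e))  →  k(p(k(k(e, p(e)), p(e))), p(e))   [R2 at 1]
2. k(p(k(k(e, p(e)), p(e))), p(e))  →  p(k(k(e, p(e)), p(e)))   [R2 at ε]
3. p(k(k(e, p(e)), p(e)))  →  p(k(e, p(e)))   [R4 at 1.1]
4. p(k(e, p(e)))  →  p(e)   [R4 at 1]

p(e)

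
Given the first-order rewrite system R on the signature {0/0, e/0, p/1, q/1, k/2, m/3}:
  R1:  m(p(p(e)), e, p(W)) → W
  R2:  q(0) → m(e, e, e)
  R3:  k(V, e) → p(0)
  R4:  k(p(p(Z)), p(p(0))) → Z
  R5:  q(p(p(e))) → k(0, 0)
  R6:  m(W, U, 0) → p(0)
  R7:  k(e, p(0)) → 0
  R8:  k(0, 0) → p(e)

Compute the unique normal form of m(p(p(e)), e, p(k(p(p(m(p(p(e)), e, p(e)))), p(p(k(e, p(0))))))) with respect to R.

1. m(p(p(e)), e, p(k(p(p(m(p(p(e)), e, p(e)))), p(p(k(e, p(0)))))))  →  k(p(p(m(p(p(e)), e, p(e)))), p(p(k(e, p(0)))))   [R1 at ε]
2. k(p(p(m(p(p(e)), e, p(e)))), p(p(k(e, p(0)))))  →  k(p(p(e)), p(p(k(e, p(0)))))   [R1 at 1.1.1]
3. k(p(p(e)), p(p(k(e, p(0)))))  →  k(p(p(e)), p(p(0)))   [R7 at 2.1.1]
4. k(p(p(e)), p(p(0)))  →  e   [R4 at ε]

e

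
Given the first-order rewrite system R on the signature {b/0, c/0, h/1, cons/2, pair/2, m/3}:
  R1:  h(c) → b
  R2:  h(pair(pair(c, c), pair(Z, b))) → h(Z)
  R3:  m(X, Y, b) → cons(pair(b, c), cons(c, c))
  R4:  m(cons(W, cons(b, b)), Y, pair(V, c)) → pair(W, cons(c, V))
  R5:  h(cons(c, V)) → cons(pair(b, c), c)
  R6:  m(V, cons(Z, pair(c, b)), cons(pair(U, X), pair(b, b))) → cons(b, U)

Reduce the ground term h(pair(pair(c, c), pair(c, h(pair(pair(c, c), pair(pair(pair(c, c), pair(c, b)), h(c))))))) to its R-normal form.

b

1. h(pair(pair(c, c), pair(c, h(pair(pair(c, c), pair(pair(pair(c, c), pair(c, b)), h(c)))))))  →  h(pair(pair(c, c), pair(c, h(pair(pair(c, c), pair(pair(pair(c, c), pair(c, b)), b))))))   [R1 at 1.2.2.1.2.2]
2. h(pair(pair(c, c), pair(c, h(pair(pair(c, c), pair(pair(pair(c, c), pair(c, b)), b))))))  →  h(pair(pair(c, c), pair(c, h(pair(pair(c, c), pair(c, b))))))   [R2 at 1.2.2]
3. h(pair(pair(c, c), pair(c, h(pair(pair(c, c), pair(c, b))))))  →  h(pair(pair(c, c), pair(c, h(c))))   [R2 at 1.2.2]
4. h(pair(pair(c, c), pair(c, h(c))))  →  h(pair(pair(c, c), pair(c, b)))   [R1 at 1.2.2]
5. h(pair(pair(c, c), pair(c, b)))  →  h(c)   [R2 at ε]
6. h(c)  →  b   [R1 at ε]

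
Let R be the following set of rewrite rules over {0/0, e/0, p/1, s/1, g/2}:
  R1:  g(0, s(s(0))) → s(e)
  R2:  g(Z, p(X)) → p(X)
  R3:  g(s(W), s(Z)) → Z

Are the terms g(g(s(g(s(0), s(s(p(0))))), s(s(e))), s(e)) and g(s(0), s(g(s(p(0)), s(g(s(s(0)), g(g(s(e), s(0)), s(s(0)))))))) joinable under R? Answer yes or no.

yes — NF(t₁) = e, NF(t₂) = e

Reduce t₁ = g(g(s(g(s(0), s(s(p(0))))), s(s(e))), s(e)):
1. g(g(s(g(s(0), s(s(p(0))))), s(s(e))), s(e))  →  g(s(e), s(e))   [R3 at 1]
2. g(s(e), s(e))  →  e   [R3 at ε]

Reduce t₂ = g(s(0), s(g(s(p(0)), s(g(s(s(0)), g(g(s(e), s(0)), s(s(0)))))))):
1. g(s(0), s(g(s(p(0)), s(g(s(s(0)), g(g(s(e), s(0)), s(s(0))))))))  →  g(s(p(0)), s(g(s(s(0)), g(g(s(e), s(0)), s(s(0))))))   [R3 at ε]
2. g(s(p(0)), s(g(s(s(0)), g(g(s(e), s(0)), s(s(0))))))  →  g(s(s(0)), g(g(s(e), s(0)), s(s(0))))   [R3 at ε]
3. g(s(s(0)), g(g(s(e), s(0)), s(s(0))))  →  g(s(s(0)), g(0, s(s(0))))   [R3 at 2.1]
4. g(s(s(0)), g(0, s(s(0))))  →  g(s(s(0)), s(e))   [R1 at 2]
5. g(s(s(0)), s(e))  →  e   [R3 at ε]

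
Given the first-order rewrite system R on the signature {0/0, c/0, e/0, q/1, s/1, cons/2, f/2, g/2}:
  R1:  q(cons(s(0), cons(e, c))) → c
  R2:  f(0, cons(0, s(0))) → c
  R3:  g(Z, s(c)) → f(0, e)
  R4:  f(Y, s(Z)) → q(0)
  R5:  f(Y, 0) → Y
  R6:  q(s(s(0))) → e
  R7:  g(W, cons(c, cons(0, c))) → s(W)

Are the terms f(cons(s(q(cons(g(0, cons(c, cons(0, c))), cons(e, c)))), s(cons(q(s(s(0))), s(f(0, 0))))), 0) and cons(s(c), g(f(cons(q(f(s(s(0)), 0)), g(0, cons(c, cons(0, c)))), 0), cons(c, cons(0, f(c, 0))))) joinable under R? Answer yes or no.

yes — NF(t₁) = cons(s(c), s(cons(e, s(0)))), NF(t₂) = cons(s(c), s(cons(e, s(0))))

Reduce t₁ = f(cons(s(q(cons(g(0, cons(c, cons(0, c))), cons(e, c)))), s(cons(q(s(s(0))), s(f(0, 0))))), 0):
1. f(cons(s(q(cons(g(0, cons(c, cons(0, c))), cons(e, c)))), s(cons(q(s(s(0))), s(f(0, 0))))), 0)  →  cons(s(q(cons(g(0, cons(c, cons(0, c))), cons(e, c)))), s(cons(q(s(s(0))), s(f(0, 0)))))   [R5 at ε]
2. cons(s(q(cons(g(0, cons(c, cons(0, c))), cons(e, c)))), s(cons(q(s(s(0))), s(f(0, 0)))))  →  cons(s(q(cons(s(0), cons(e, c)))), s(cons(q(s(s(0))), s(f(0, 0)))))   [R7 at 1.1.1.1]
3. cons(s(q(cons(s(0), cons(e, c)))), s(cons(q(s(s(0))), s(f(0, 0)))))  →  cons(s(c), s(cons(q(s(s(0))), s(f(0, 0)))))   [R1 at 1.1]
4. cons(s(c), s(cons(q(s(s(0))), s(f(0, 0)))))  →  cons(s(c), s(cons(e, s(f(0, 0)))))   [R6 at 2.1.1]
5. cons(s(c), s(cons(e, s(f(0, 0)))))  →  cons(s(c), s(cons(e, s(0))))   [R5 at 2.1.2.1]

Reduce t₂ = cons(s(c), g(f(cons(q(f(s(s(0)), 0)), g(0, cons(c, cons(0, c)))), 0), cons(c, cons(0, f(c, 0))))):
1. cons(s(c), g(f(cons(q(f(s(s(0)), 0)), g(0, cons(c, cons(0, c)))), 0), cons(c, cons(0, f(c, 0)))))  →  cons(s(c), g(cons(q(f(s(s(0)), 0)), g(0, cons(c, cons(0, c)))), cons(c, cons(0, f(c, 0)))))   [R5 at 2.1]
2. cons(s(c), g(cons(q(f(s(s(0)), 0)), g(0, cons(c, cons(0, c)))), cons(c, cons(0, f(c, 0)))))  →  cons(s(c), g(cons(q(s(s(0))), g(0, cons(c, cons(0, c)))), cons(c, cons(0, f(c, 0)))))   [R5 at 2.1.1.1]
3. cons(s(c), g(cons(q(s(s(0))), g(0, cons(c, cons(0, c)))), cons(c, cons(0, f(c, 0)))))  →  cons(s(c), g(cons(e, g(0, cons(c, cons(0, c)))), cons(c, cons(0, f(c, 0)))))   [R6 at 2.1.1]
4. cons(s(c), g(cons(e, g(0, cons(c, cons(0, c)))), cons(c, cons(0, f(c, 0)))))  →  cons(s(c), g(cons(e, s(0)), cons(c, cons(0, f(c, 0)))))   [R7 at 2.1.2]
5. cons(s(c), g(cons(e, s(0)), cons(c, cons(0, f(c, 0)))))  →  cons(s(c), g(cons(e, s(0)), cons(c, cons(0, c))))   [R5 at 2.2.2.2]
6. cons(s(c), g(cons(e, s(0)), cons(c, cons(0, c))))  →  cons(s(c), s(cons(e, s(0))))   [R7 at 2]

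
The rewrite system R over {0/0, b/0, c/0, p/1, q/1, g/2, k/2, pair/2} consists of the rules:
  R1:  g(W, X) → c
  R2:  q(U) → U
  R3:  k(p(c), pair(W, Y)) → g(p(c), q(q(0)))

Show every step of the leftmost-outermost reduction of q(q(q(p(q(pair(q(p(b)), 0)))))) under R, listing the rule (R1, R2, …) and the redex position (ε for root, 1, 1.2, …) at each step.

1. q(q(q(p(q(pair(q(p(b)), 0))))))  →  q(q(p(q(pair(q(p(b)), 0)))))   [R2 at ε]
2. q(q(p(q(pair(q(p(b)), 0)))))  →  q(p(q(pair(q(p(b)), 0))))   [R2 at ε]
3. q(p(q(pair(q(p(b)), 0))))  →  p(q(pair(q(p(b)), 0)))   [R2 at ε]
4. p(q(pair(q(p(b)), 0)))  →  p(pair(q(p(b)), 0))   [R2 at 1]
5. p(pair(q(p(b)), 0))  →  p(pair(p(b), 0))   [R2 at 1.1]

p(pair(p(b), 0))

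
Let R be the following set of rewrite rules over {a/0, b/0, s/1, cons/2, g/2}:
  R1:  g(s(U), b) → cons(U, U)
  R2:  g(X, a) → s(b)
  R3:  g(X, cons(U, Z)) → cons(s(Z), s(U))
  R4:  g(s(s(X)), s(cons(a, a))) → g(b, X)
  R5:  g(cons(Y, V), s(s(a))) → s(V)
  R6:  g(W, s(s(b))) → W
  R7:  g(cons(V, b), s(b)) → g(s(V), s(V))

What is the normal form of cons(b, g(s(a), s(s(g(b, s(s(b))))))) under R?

1. cons(b, g(s(a), s(s(g(b, s(s(b)))))))  →  cons(b, g(s(a), s(s(b))))   [R6 at 2.2.1.1]
2. cons(b, g(s(a), s(s(b))))  →  cons(b, s(a))   [R6 at 2]

cons(b, s(a))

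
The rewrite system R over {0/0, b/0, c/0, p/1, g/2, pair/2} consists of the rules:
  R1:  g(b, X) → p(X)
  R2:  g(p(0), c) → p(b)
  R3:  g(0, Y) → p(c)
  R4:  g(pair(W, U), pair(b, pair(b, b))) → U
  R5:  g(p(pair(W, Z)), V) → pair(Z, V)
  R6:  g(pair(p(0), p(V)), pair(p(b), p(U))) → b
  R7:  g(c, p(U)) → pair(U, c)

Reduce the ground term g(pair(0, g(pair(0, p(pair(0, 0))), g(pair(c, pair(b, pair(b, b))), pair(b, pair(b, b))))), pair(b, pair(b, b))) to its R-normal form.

1. g(pair(0, g(pair(0, p(pair(0, 0))), g(pair(c, pair(b, pair(b, b))), pair(b, pair(b, b))))), pair(b, pair(b, b)))  →  g(pair(0, p(pair(0, 0))), g(pair(c, pair(b, pair(b, b))), pair(b, pair(b, b))))   [R4 at ε]
2. g(pair(0, p(pair(0, 0))), g(pair(c, pair(b, pair(b, b))), pair(b, pair(b, b))))  →  g(pair(0, p(pair(0, 0))), pair(b, pair(b, b)))   [R4 at 2]
3. g(pair(0, p(pair(0, 0))), pair(b, pair(b, b)))  →  p(pair(0, 0))   [R4 at ε]

p(pair(0, 0))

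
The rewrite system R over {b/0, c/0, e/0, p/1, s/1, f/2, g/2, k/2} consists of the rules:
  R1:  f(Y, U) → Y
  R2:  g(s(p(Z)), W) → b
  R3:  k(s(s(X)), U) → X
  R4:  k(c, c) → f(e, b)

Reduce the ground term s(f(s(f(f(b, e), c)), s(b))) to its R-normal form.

s(s(b))

1. s(f(s(f(f(b, e), c)), s(b)))  →  s(s(f(f(b, e), c)))   [R1 at 1]
2. s(s(f(f(b, e), c)))  →  s(s(f(b, e)))   [R1 at 1.1]
3. s(s(f(b, e)))  →  s(s(b))   [R1 at 1.1]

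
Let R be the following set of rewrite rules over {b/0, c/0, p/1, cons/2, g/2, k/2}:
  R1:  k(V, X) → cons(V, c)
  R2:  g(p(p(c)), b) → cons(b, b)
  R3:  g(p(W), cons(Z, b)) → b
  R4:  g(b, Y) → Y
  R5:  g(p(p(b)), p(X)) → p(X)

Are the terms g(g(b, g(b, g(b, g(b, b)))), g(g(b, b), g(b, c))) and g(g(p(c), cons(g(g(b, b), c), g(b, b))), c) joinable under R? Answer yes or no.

yes — NF(t₁) = c, NF(t₂) = c

Reduce t₁ = g(g(b, g(b, g(b, g(b, b)))), g(g(b, b), g(b, c))):
1. g(g(b, g(b, g(b, g(b, b)))), g(g(b, b), g(b, c)))  →  g(g(b, g(b, g(b, b))), g(g(b, b), g(b, c)))   [R4 at 1]
2. g(g(b, g(b, g(b, b))), g(g(b, b), g(b, c)))  →  g(g(b, g(b, b)), g(g(b, b), g(b, c)))   [R4 at 1]
3. g(g(b, g(b, b)), g(g(b, b), g(b, c)))  →  g(g(b, b), g(g(b, b), g(b, c)))   [R4 at 1]
4. g(g(b, b), g(g(b, b), g(b, c)))  →  g(b, g(g(b, b), g(b, c)))   [R4 at 1]
5. g(b, g(g(b, b), g(b, c)))  →  g(g(b, b), g(b, c))   [R4 at ε]
6. g(g(b, b), g(b, c))  →  g(b, g(b, c))   [R4 at 1]
7. g(b, g(b, c))  →  g(b, c)   [R4 at ε]
8. g(b, c)  →  c   [R4 at ε]

Reduce t₂ = g(g(p(c), cons(g(g(b, b), c), g(b, b))), c):
1. g(g(p(c), cons(g(g(b, b), c), g(b, b))), c)  →  g(g(p(c), cons(g(b, c), g(b, b))), c)   [R4 at 1.2.1.1]
2. g(g(p(c), cons(g(b, c), g(b, b))), c)  →  g(g(p(c), cons(c, g(b, b))), c)   [R4 at 1.2.1]
3. g(g(p(c), cons(c, g(b, b))), c)  →  g(g(p(c), cons(c, b)), c)   [R4 at 1.2.2]
4. g(g(p(c), cons(c, b)), c)  →  g(b, c)   [R3 at 1]
5. g(b, c)  →  c   [R4 at ε]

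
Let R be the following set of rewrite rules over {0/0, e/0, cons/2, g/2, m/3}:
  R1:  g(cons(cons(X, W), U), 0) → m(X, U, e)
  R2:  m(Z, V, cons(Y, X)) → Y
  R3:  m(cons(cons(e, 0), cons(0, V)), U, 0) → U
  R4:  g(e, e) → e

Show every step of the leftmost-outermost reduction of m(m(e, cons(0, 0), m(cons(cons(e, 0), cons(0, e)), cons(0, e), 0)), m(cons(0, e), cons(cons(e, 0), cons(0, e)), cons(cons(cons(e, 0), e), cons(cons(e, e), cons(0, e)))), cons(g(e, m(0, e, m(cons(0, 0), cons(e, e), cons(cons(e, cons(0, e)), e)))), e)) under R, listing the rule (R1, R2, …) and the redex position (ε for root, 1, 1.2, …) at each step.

e

1. m(m(e, cons(0, 0), m(cons(cons(e, 0), cons(0, e)), cons(0, e), 0)), m(cons(0, e), cons(cons(e, 0), cons(0, e)), cons(cons(cons(e, 0), e), cons(cons(e, e), cons(0, e)))), cons(g(e, m(0, e, m(cons(0, 0), cons(e, e), cons(cons(e, cons(0, e)), e)))), e))  →  g(e, m(0, e, m(cons(0, 0), cons(e, e), cons(cons(e, cons(0, e)), e))))   [R2 at ε]
2. g(e, m(0, e, m(cons(0, 0), cons(e, e), cons(cons(e, cons(0, e)), e))))  →  g(e, m(0, e, cons(e, cons(0, e))))   [R2 at 2.3]
3. g(e, m(0, e, cons(e, cons(0, e))))  →  g(e, e)   [R2 at 2]
4. g(e, e)  →  e   [R4 at ε]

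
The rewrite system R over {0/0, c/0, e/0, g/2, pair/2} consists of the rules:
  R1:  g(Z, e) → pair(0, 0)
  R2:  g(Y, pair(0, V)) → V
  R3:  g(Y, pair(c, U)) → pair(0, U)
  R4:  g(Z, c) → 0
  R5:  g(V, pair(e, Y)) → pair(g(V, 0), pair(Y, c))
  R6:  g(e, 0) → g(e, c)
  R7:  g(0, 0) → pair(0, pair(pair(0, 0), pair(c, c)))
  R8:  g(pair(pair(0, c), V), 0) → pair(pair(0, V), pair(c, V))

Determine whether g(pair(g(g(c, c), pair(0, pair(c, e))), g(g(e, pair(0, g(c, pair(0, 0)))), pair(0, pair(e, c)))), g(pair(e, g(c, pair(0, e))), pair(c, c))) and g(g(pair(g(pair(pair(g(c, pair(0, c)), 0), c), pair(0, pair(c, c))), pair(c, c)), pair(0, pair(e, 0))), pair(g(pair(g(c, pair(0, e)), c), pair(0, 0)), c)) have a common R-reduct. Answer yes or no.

yes — NF(t₁) = c, NF(t₂) = c

Reduce t₁ = g(pair(g(g(c, c), pair(0, pair(c, e))), g(g(e, pair(0, g(c, pair(0, 0)))), pair(0, pair(e, c)))), g(pair(e, g(c, pair(0, e))), pair(c, c))):
1. g(pair(g(g(c, c), pair(0, pair(c, e))), g(g(e, pair(0, g(c, pair(0, 0)))), pair(0, pair(e, c)))), g(pair(e, g(c, pair(0, e))), pair(c, c)))  →  g(pair(pair(c, e), g(g(e, pair(0, g(c, pair(0, 0)))), pair(0, pair(e, c)))), g(pair(e, g(c, pair(0, e))), pair(c, c)))   [R2 at 1.1]
2. g(pair(pair(c, e), g(g(e, pair(0, g(c, pair(0, 0)))), pair(0, pair(e, c)))), g(pair(e, g(c, pair(0, e))), pair(c, c)))  →  g(pair(pair(c, e), pair(e, c)), g(pair(e, g(c, pair(0, e))), pair(c, c)))   [R2 at 1.2]
3. g(pair(pair(c, e), pair(e, c)), g(pair(e, g(c, pair(0, e))), pair(c, c)))  →  g(pair(pair(c, e), pair(e, c)), pair(0, c))   [R3 at 2]
4. g(pair(pair(c, e), pair(e, c)), pair(0, c))  →  c   [R2 at ε]

Reduce t₂ = g(g(pair(g(pair(pair(g(c, pair(0, c)), 0), c), pair(0, pair(c, c))), pair(c, c)), pair(0, pair(e, 0))), pair(g(pair(g(c, pair(0, e)), c), pair(0, 0)), c)):
1. g(g(pair(g(pair(pair(g(c, pair(0, c)), 0), c), pair(0, pair(c, c))), pair(c, c)), pair(0, pair(e, 0))), pair(g(pair(g(c, pair(0, e)), c), pair(0, 0)), c))  →  g(pair(e, 0), pair(g(pair(g(c, pair(0, e)), c), pair(0, 0)), c))   [R2 at 1]
2. g(pair(e, 0), pair(g(pair(g(c, pair(0, e)), c), pair(0, 0)), c))  →  g(pair(e, 0), pair(0, c))   [R2 at 2.1]
3. g(pair(e, 0), pair(0, c))  →  c   [R2 at ε]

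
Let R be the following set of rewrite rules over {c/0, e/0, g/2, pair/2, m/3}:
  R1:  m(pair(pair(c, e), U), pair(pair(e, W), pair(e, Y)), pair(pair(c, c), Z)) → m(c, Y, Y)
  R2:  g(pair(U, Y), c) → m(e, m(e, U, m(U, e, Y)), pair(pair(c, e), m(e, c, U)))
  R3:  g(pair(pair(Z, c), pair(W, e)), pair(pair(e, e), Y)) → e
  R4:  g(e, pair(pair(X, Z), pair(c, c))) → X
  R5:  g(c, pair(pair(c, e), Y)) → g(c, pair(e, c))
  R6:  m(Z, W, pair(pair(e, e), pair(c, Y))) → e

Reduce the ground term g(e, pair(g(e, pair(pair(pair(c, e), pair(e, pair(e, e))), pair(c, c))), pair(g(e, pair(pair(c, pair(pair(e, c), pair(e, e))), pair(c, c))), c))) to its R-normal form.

c

1. g(e, pair(g(e, pair(pair(pair(c, e), pair(e, pair(e, e))), pair(c, c))), pair(g(e, pair(pair(c, pair(pair(e, c), pair(e, e))), pair(c, c))), c)))  →  g(e, pair(pair(c, e), pair(g(e, pair(pair(c, pair(pair(e, c), pair(e, e))), pair(c, c))), c)))   [R4 at 2.1]
2. g(e, pair(pair(c, e), pair(g(e, pair(pair(c, pair(pair(e, c), pair(e, e))), pair(c, c))), c)))  →  g(e, pair(pair(c, e), pair(c, c)))   [R4 at 2.2.1]
3. g(e, pair(pair(c, e), pair(c, c)))  →  c   [R4 at ε]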